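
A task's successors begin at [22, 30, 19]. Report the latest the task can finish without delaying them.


LF = min of all successor start times
Successors start at: [22, 30, 19]
LF = min(22, 30, 19)
= 19


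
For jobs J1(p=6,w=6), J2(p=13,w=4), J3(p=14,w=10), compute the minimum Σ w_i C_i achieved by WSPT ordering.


WSPT order (by p/w): J1 → J3 → J2
  J1: C=6, w·C=6×6=36
  J3: C=20, w·C=10×20=200
  J2: C=33, w·C=4×33=132
Σ w·C = 368
= 368


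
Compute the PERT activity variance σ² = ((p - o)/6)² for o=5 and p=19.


σ² = ((p - o) / 6)² = (p - o)² / 36
= (19 - 5)² / 36
= 14² / 36
= 196 / 36
= 5.4444


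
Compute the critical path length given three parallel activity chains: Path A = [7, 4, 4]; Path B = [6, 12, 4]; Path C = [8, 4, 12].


Path A: 7 + 4 + 4 = 15
Path B: 6 + 12 + 4 = 22
Path C: 8 + 4 + 12 = 24
Critical path = longest = max(15, 22, 24)
= 24 (Path C)


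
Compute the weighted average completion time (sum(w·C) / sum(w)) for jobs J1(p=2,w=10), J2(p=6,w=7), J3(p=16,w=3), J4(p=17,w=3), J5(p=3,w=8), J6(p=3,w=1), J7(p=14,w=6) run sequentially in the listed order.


Completion times:
  J1: C=2, w×C=10×2=20
  J2: C=8, w×C=7×8=56
  J3: C=24, w×C=3×24=72
  J4: C=41, w×C=3×41=123
  J5: C=44, w×C=8×44=352
  J6: C=47, w×C=1×47=47
  J7: C=61, w×C=6×61=366
Sum w×C = 1036
Sum w = 38
Weighted avg = 1036/38
= 27.26


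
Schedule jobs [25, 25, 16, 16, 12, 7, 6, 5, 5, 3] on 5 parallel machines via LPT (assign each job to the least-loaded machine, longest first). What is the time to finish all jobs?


Jobs (LPT sorted): [25, 25, 16, 16, 12, 7, 6, 5, 5, 3]
Machines: 5
  J=25 → Machine 1 (load: 0+25=25)
  J=25 → Machine 2 (load: 0+25=25)
  J=16 → Machine 3 (load: 0+16=16)
  J=16 → Machine 4 (load: 0+16=16)
  J=12 → Machine 5 (load: 0+12=12)
  J=7 → Machine 5 (load: 12+7=19)
  J=6 → Machine 3 (load: 16+6=22)
  J=5 → Machine 4 (load: 16+5=21)
  J=5 → Machine 5 (load: 19+5=24)
  J=3 → Machine 4 (load: 21+3=24)
Machine loads: [25, 25, 22, 24, 24]
Makespan = max = 25 time units


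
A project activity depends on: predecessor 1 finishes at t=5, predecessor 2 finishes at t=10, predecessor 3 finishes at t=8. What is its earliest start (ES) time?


ES = max of all predecessor completion times
Predecessors: [5, 10, 8]
ES = max(5, 10, 8)
= 10


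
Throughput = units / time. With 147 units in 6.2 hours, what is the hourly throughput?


Throughput = units / time
= 147 / 6.2
= 23.7 units/hour


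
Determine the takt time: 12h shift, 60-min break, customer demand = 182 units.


Available = 12×60 - 60 = 660 min
Takt time = 660 / 182
= 3.63 min/unit


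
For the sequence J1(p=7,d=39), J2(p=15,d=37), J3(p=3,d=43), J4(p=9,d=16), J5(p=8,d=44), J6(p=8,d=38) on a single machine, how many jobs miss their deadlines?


Completion vs due date:
  J1: C=7, d=39 → on time
  J2: C=22, d=37 → on time
  J3: C=25, d=43 → on time
  J4: C=34, d=16 → TARDY
  J5: C=42, d=44 → on time
  J6: C=50, d=38 → TARDY
Tardy jobs: J4, J6
Count = 2


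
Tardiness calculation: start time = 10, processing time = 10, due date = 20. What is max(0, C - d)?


Completion = start + processing = 10 + 10 = 20
Tardiness = max(0, C - d) = max(0, 20 - 20)
= max(0, 0)
= 0


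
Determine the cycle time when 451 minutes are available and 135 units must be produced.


Cycle time = available time / demand
= 451 / 135
= 3.34 min/unit


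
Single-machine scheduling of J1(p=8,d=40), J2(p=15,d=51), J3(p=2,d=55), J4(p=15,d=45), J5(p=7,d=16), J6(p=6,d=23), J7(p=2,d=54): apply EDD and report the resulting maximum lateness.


EDD order: J5 → J6 → J1 → J4 → J2 → J7 → J3
Completion and lateness:
  J5: C=7, d=16, L=7-16=-9
  J6: C=13, d=23, L=13-23=-10
  J1: C=21, d=40, L=21-40=-19
  J4: C=36, d=45, L=36-45=-9
  J2: C=51, d=51, L=51-51=0
  J7: C=53, d=54, L=53-54=-1
  J3: C=55, d=55, L=55-55=0
Lmax = max(-9, -10, -19, -9, 0, -1, 0)
= 0


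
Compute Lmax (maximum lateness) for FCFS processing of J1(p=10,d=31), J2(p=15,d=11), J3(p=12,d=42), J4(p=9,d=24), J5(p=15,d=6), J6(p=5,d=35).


Lateness per job (L = C - d):
  J1: C=10, d=31, L=-21
  J2: C=25, d=11, L=14
  J3: C=37, d=42, L=-5
  J4: C=46, d=24, L=22
  J5: C=61, d=6, L=55
  J6: C=66, d=35, L=31
Lmax = max(-21, 14, -5, 22, 55, 31)
= 55


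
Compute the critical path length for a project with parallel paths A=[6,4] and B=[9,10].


Path A: 6 + 4 = 10
Path B: 9 + 10 = 19
Critical path = longest = max(10, 19)
= 19 (Path B)


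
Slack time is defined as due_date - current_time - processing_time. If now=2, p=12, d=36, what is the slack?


Slack = due - current_time - processing
= 36 - 2 - 12
= 22


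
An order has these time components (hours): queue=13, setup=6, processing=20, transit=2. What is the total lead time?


Lead time = queue + setup + processing + transit
= 13 + 6 + 20 + 2
= 41 hours


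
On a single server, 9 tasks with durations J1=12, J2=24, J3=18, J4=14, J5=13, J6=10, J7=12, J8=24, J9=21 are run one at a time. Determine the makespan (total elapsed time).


Sequential makespan: sum all processing times
= 12 + 24 + 18 + 14 + 13 + 10 + 12 + 24 + 21
= 148 time units


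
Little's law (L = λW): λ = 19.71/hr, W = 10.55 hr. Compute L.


Little's law: L = λ × W
= 19.71 × 10.55
= 207.94


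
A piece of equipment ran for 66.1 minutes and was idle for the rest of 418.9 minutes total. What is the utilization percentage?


Utilization = busy / total × 100
= 66.1 / 418.9 × 100
= 15.8%


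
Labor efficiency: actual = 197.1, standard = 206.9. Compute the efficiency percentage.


Efficiency = (actual / standard) × 100
= (197.1 / 206.9) × 100
= 95.3%


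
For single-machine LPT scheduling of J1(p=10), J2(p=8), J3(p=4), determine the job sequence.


LPT: sort by longest processing time first
  J1: p=10
  J2: p=8
  J3: p=4
Order: J1 → J2 → J3


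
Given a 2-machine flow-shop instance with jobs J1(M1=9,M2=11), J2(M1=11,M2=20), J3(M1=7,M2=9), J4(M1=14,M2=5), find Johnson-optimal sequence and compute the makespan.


Johnson's rule:
Group 1 (M1≤M2, sort by M1): ['J3', 'J1', 'J2']
Group 2 (M1>M2, sort desc M2): ['J4']
Sequence: J3 → J1 → J2 → J4
Makespan calculation:
  J3: M1 done=7, M2 done=16
  J1: M1 done=16, M2 done=27
  J2: M1 done=27, M2 done=47
  J4: M1 done=41, M2 done=52
= Sequence: J3 → J1 → J2 → J4, Makespan: 52


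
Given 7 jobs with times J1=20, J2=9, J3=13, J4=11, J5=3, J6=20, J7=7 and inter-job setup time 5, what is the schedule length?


Makespan = Σ processing + (n-1) × setup
= (20 + 9 + 13 + 11 + 3 + 20 + 7) + (7-1)×5
= 83 + 30
= 113 time units


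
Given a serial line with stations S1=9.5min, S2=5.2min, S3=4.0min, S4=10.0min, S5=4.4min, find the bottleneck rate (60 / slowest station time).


Bottleneck = longest station time
Station times: [9.5, 5.2, 4.0, 10.0, 4.4]
Max = 10.0 min
Rate = 60 / 10.0
= 6.00 units/hour (bottleneck: 10.0min)


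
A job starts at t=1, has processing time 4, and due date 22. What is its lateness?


Completion = 1 + 4 = 5
Lateness = C - d = 5 - 22
= -17


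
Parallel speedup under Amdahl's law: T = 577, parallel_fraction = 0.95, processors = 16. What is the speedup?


Amdahl's law: T_p = T × ((1-p) + p/N)
= 577 × ((1-0.95) + 0.95/16)
= 577 × (0.05 + 0.0594)
= 577 × 0.1094
= 63.11
Speedup = 577/63.11
= 9.14×


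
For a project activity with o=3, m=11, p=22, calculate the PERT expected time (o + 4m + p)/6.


te = (o + 4m + p) / 6
= (3 + 4×11 + 22) / 6
= (3 + 44 + 22) / 6
= 69 / 6
= 11.50


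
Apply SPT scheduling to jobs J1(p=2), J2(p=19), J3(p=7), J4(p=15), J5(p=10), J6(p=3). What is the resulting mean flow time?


SPT order: J1 → J6 → J3 → J5 → J4 → J2
Completion times:
  J1: C=2
  J6: C=5
  J3: C=12
  J5: C=22
  J4: C=37
  J2: C=56
Sum = 134, n = 6
Mean flow = 134/6
= 22.33


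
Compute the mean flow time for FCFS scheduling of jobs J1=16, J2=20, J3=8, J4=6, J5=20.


Completion times:
  J1: completes at 16
  J2: completes at 36
  J3: completes at 44
  J4: completes at 50
  J5: completes at 70
Sum = 216
Average = 216/5
= 43.20


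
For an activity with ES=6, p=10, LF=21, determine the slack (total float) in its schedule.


EF = ES + duration = 6 + 10 = 16
LS = LF - duration = 21 - 10 = 11
Total Float = LF - EF = 21 - 16
(or LS - ES = 11 - 6)
= 5


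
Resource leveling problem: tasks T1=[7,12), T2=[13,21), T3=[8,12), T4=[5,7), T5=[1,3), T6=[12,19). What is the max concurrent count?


Check each time point for overlaps:
  t=8: 2 tasks active (T1, T3)
Max concurrent = 2


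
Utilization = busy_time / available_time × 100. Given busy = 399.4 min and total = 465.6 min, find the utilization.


Utilization = busy / total × 100
= 399.4 / 465.6 × 100
= 85.8%


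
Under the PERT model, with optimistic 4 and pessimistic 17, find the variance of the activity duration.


σ² = ((p - o) / 6)² = (p - o)² / 36
= (17 - 4)² / 36
= 13² / 36
= 169 / 36
= 4.6944


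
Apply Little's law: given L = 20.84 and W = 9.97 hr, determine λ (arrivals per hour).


Little's law: L = λW → λ = L / W
= 20.84 / 9.97
= 2.09 per hour


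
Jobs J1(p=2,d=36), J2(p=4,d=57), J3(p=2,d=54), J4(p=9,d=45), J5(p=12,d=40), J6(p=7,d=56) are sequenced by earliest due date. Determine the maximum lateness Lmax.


EDD order: J1 → J5 → J4 → J3 → J6 → J2
Completion and lateness:
  J1: C=2, d=36, L=2-36=-34
  J5: C=14, d=40, L=14-40=-26
  J4: C=23, d=45, L=23-45=-22
  J3: C=25, d=54, L=25-54=-29
  J6: C=32, d=56, L=32-56=-24
  J2: C=36, d=57, L=36-57=-21
Lmax = max(-34, -26, -22, -29, -24, -21)
= -21


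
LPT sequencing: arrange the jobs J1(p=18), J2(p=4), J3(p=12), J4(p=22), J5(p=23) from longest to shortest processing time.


LPT: sort by longest processing time first
  J5: p=23
  J4: p=22
  J1: p=18
  J3: p=12
  J2: p=4
Order: J5 → J4 → J1 → J3 → J2


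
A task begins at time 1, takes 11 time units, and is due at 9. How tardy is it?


Completion = start + processing = 1 + 11 = 12
Tardiness = max(0, C - d) = max(0, 12 - 9)
= max(0, 3)
= 3


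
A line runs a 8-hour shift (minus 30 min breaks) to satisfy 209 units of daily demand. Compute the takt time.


Available = 8×60 - 30 = 450 min
Takt time = 450 / 209
= 2.15 min/unit


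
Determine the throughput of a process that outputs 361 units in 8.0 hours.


Throughput = units / time
= 361 / 8.0
= 45.1 units/hour


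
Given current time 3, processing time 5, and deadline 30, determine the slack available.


Slack = due - current_time - processing
= 30 - 3 - 5
= 22


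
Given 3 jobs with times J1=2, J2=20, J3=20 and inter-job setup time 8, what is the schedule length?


Makespan = Σ processing + (n-1) × setup
= (2 + 20 + 20) + (3-1)×8
= 42 + 16
= 58 time units


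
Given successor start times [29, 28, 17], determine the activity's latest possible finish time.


LF = min of all successor start times
Successors start at: [29, 28, 17]
LF = min(29, 28, 17)
= 17


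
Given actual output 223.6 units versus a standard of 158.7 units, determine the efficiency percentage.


Efficiency = (actual / standard) × 100
= (223.6 / 158.7) × 100
= 140.9%


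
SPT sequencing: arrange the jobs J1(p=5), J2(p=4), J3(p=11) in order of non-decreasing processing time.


SPT: sort by shortest processing time
  J2: p=4
  J1: p=5
  J3: p=11
Order: J2 → J1 → J3


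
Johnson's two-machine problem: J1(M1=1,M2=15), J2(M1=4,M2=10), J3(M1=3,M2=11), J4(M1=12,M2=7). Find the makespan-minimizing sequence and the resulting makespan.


Johnson's rule:
Group 1 (M1≤M2, sort by M1): ['J1', 'J3', 'J2']
Group 2 (M1>M2, sort desc M2): ['J4']
Sequence: J1 → J3 → J2 → J4
Makespan calculation:
  J1: M1 done=1, M2 done=16
  J3: M1 done=4, M2 done=27
  J2: M1 done=8, M2 done=37
  J4: M1 done=20, M2 done=44
= Sequence: J1 → J3 → J2 → J4, Makespan: 44


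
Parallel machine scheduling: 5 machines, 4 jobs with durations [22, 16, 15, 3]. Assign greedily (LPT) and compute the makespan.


Jobs (LPT sorted): [22, 16, 15, 3]
Machines: 5
  J=22 → Machine 1 (load: 0+22=22)
  J=16 → Machine 2 (load: 0+16=16)
  J=15 → Machine 3 (load: 0+15=15)
  J=3 → Machine 4 (load: 0+3=3)
Machine loads: [22, 16, 15, 3, 0]
Makespan = max = 22 time units


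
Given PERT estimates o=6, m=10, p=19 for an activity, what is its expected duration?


te = (o + 4m + p) / 6
= (6 + 4×10 + 19) / 6
= (6 + 40 + 19) / 6
= 65 / 6
= 10.83


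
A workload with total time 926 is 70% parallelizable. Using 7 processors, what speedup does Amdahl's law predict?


Amdahl's law: T_p = T × ((1-p) + p/N)
= 926 × ((1-0.7) + 0.7/7)
= 926 × (0.30 + 0.1000)
= 926 × 0.4000
= 370.40
Speedup = 926/370.40
= 2.50×


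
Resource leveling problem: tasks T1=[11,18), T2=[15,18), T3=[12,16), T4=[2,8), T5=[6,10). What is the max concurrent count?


Check each time point for overlaps:
  t=15: 3 tasks active (T1, T2, T3)
Max concurrent = 3


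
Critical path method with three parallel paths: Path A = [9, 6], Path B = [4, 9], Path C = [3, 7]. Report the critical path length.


Path A: 9 + 6 = 15
Path B: 4 + 9 = 13
Path C: 3 + 7 = 10
Critical path = longest = max(15, 13, 10)
= 15 (Path A)


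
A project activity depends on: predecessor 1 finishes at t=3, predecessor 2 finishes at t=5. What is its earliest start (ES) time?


ES = max of all predecessor completion times
Predecessors: [3, 5]
ES = max(3, 5)
= 5


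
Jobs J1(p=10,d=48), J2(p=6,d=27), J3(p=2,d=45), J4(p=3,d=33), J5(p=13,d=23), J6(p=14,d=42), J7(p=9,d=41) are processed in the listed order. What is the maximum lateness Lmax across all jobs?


Lateness per job (L = C - d):
  J1: C=10, d=48, L=-38
  J2: C=16, d=27, L=-11
  J3: C=18, d=45, L=-27
  J4: C=21, d=33, L=-12
  J5: C=34, d=23, L=11
  J6: C=48, d=42, L=6
  J7: C=57, d=41, L=16
Lmax = max(-38, -11, -27, -12, 11, 6, 16)
= 16


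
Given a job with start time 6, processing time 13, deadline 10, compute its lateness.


Completion = 6 + 13 = 19
Lateness = C - d = 19 - 10
= 9


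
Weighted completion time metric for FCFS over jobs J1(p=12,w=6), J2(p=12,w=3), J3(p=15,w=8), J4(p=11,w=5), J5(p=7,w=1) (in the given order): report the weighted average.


Completion times:
  J1: C=12, w×C=6×12=72
  J2: C=24, w×C=3×24=72
  J3: C=39, w×C=8×39=312
  J4: C=50, w×C=5×50=250
  J5: C=57, w×C=1×57=57
Sum w×C = 763
Sum w = 23
Weighted avg = 763/23
= 33.17


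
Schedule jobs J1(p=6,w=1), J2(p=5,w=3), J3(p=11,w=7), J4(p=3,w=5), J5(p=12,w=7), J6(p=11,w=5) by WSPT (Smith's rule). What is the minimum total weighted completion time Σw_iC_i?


WSPT order (by p/w): J4 → J3 → J2 → J5 → J6 → J1
  J4: C=3, w·C=5×3=15
  J3: C=14, w·C=7×14=98
  J2: C=19, w·C=3×19=57
  J5: C=31, w·C=7×31=217
  J6: C=42, w·C=5×42=210
  J1: C=48, w·C=1×48=48
Σ w·C = 645
= 645


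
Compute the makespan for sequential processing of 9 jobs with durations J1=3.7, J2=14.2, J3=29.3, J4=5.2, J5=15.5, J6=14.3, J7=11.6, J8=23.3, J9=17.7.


Sequential makespan: sum all processing times
= 3.7 + 14.2 + 29.3 + 5.2 + 15.5 + 14.3 + 11.6 + 23.3 + 17.7
= 134.8 time units


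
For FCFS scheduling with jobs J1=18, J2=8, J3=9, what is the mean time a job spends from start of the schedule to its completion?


Completion times:
  J1: completes at 18
  J2: completes at 26
  J3: completes at 35
Sum = 79
Average = 79/3
= 26.33


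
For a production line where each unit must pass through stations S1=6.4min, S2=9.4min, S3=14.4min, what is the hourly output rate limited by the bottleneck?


Bottleneck = longest station time
Station times: [6.4, 9.4, 14.4]
Max = 14.4 min
Rate = 60 / 14.4
= 4.17 units/hour (bottleneck: 14.4min)


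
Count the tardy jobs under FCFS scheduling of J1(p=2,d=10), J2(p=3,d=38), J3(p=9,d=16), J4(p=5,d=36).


Completion vs due date:
  J1: C=2, d=10 → on time
  J2: C=5, d=38 → on time
  J3: C=14, d=16 → on time
  J4: C=19, d=36 → on time
Tardy jobs: none
Count = 0


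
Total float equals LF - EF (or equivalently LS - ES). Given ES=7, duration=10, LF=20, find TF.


EF = ES + duration = 7 + 10 = 17
LS = LF - duration = 20 - 10 = 10
Total Float = LF - EF = 20 - 17
(or LS - ES = 10 - 7)
= 3


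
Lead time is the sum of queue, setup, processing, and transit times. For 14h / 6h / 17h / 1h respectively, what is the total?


Lead time = queue + setup + processing + transit
= 14 + 6 + 17 + 1
= 38 hours


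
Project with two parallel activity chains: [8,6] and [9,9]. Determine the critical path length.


Path A: 8 + 6 = 14
Path B: 9 + 9 = 18
Critical path = longest = max(14, 18)
= 18 (Path B)


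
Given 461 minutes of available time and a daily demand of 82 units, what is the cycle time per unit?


Cycle time = available time / demand
= 461 / 82
= 5.62 min/unit


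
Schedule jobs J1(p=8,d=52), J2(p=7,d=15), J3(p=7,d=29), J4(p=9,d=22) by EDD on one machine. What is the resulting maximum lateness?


EDD order: J2 → J4 → J3 → J1
Completion and lateness:
  J2: C=7, d=15, L=7-15=-8
  J4: C=16, d=22, L=16-22=-6
  J3: C=23, d=29, L=23-29=-6
  J1: C=31, d=52, L=31-52=-21
Lmax = max(-8, -6, -6, -21)
= -6


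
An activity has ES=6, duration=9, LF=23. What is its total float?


EF = ES + duration = 6 + 9 = 15
LS = LF - duration = 23 - 9 = 14
Total Float = LF - EF = 23 - 15
(or LS - ES = 14 - 6)
= 8


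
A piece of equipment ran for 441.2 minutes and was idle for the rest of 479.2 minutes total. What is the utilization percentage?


Utilization = busy / total × 100
= 441.2 / 479.2 × 100
= 92.1%


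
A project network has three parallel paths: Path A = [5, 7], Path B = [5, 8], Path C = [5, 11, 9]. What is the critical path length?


Path A: 5 + 7 = 12
Path B: 5 + 8 = 13
Path C: 5 + 11 + 9 = 25
Critical path = longest = max(12, 13, 25)
= 25 (Path C)


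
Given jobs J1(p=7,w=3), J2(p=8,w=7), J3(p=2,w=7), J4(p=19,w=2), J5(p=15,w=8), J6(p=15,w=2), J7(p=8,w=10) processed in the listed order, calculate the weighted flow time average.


Completion times:
  J1: C=7, w×C=3×7=21
  J2: C=15, w×C=7×15=105
  J3: C=17, w×C=7×17=119
  J4: C=36, w×C=2×36=72
  J5: C=51, w×C=8×51=408
  J6: C=66, w×C=2×66=132
  J7: C=74, w×C=10×74=740
Sum w×C = 1597
Sum w = 39
Weighted avg = 1597/39
= 40.95


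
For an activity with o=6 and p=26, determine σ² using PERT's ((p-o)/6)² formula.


σ² = ((p - o) / 6)² = (p - o)² / 36
= (26 - 6)² / 36
= 20² / 36
= 400 / 36
= 11.1111


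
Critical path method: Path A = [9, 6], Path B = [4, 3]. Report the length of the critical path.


Path A: 9 + 6 = 15
Path B: 4 + 3 = 7
Critical path = longest = max(15, 7)
= 15 (Path A)


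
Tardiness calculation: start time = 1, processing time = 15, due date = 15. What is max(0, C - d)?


Completion = start + processing = 1 + 15 = 16
Tardiness = max(0, C - d) = max(0, 16 - 15)
= max(0, 1)
= 1


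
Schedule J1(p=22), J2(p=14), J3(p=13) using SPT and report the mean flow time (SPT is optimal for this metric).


SPT order: J3 → J2 → J1
Completion times:
  J3: C=13
  J2: C=27
  J1: C=49
Sum = 89, n = 3
Mean flow = 89/3
= 29.67


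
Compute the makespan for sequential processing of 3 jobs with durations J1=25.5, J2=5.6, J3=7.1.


Sequential makespan: sum all processing times
= 25.5 + 5.6 + 7.1
= 38.2 time units


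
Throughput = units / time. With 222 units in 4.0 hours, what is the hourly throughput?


Throughput = units / time
= 222 / 4.0
= 55.5 units/hour


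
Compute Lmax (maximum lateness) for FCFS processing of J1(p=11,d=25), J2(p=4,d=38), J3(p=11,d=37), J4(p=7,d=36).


Lateness per job (L = C - d):
  J1: C=11, d=25, L=-14
  J2: C=15, d=38, L=-23
  J3: C=26, d=37, L=-11
  J4: C=33, d=36, L=-3
Lmax = max(-14, -23, -11, -3)
= -3


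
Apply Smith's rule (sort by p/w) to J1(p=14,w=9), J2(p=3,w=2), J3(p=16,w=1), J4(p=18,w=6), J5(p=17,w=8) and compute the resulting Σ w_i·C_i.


WSPT order (by p/w): J2 → J1 → J5 → J4 → J3
  J2: C=3, w·C=2×3=6
  J1: C=17, w·C=9×17=153
  J5: C=34, w·C=8×34=272
  J4: C=52, w·C=6×52=312
  J3: C=68, w·C=1×68=68
Σ w·C = 811
= 811


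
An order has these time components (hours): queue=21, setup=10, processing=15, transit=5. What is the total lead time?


Lead time = queue + setup + processing + transit
= 21 + 10 + 15 + 5
= 51 hours


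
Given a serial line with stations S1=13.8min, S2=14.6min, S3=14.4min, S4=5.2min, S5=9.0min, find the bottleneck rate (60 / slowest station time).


Bottleneck = longest station time
Station times: [13.8, 14.6, 14.4, 5.2, 9.0]
Max = 14.6 min
Rate = 60 / 14.6
= 4.11 units/hour (bottleneck: 14.6min)


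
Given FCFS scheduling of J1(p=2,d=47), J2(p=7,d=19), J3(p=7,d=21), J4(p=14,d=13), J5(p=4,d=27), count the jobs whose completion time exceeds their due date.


Completion vs due date:
  J1: C=2, d=47 → on time
  J2: C=9, d=19 → on time
  J3: C=16, d=21 → on time
  J4: C=30, d=13 → TARDY
  J5: C=34, d=27 → TARDY
Tardy jobs: J4, J5
Count = 2


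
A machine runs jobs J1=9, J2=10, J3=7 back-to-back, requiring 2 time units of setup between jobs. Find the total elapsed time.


Makespan = Σ processing + (n-1) × setup
= (9 + 10 + 7) + (3-1)×2
= 26 + 4
= 30 time units


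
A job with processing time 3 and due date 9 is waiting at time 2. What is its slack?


Slack = due - current_time - processing
= 9 - 2 - 3
= 4


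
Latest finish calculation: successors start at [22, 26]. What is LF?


LF = min of all successor start times
Successors start at: [22, 26]
LF = min(22, 26)
= 22


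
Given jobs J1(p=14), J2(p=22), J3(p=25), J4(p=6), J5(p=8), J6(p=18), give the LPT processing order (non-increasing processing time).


LPT: sort by longest processing time first
  J3: p=25
  J2: p=22
  J6: p=18
  J1: p=14
  J5: p=8
  J4: p=6
Order: J3 → J2 → J6 → J1 → J5 → J4


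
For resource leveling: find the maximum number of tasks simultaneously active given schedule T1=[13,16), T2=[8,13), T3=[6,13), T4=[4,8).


Check each time point for overlaps:
  t=6: 2 tasks active (T3, T4)
Max concurrent = 2


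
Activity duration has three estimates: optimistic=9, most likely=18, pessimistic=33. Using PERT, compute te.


te = (o + 4m + p) / 6
= (9 + 4×18 + 33) / 6
= (9 + 72 + 33) / 6
= 114 / 6
= 19.00


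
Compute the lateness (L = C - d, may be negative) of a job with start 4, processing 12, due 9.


Completion = 4 + 12 = 16
Lateness = C - d = 16 - 9
= 7


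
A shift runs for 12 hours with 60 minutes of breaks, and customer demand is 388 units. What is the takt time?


Available = 12×60 - 60 = 660 min
Takt time = 660 / 388
= 1.70 min/unit


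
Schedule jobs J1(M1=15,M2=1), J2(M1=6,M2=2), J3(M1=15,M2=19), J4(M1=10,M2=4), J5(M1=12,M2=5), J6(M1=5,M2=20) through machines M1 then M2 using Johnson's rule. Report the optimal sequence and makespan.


Johnson's rule:
Group 1 (M1≤M2, sort by M1): ['J6', 'J3']
Group 2 (M1>M2, sort desc M2): ['J5', 'J4', 'J2', 'J1']
Sequence: J6 → J3 → J5 → J4 → J2 → J1
Makespan calculation:
  J6: M1 done=5, M2 done=25
  J3: M1 done=20, M2 done=44
  J5: M1 done=32, M2 done=49
  J4: M1 done=42, M2 done=53
  J2: M1 done=48, M2 done=55
  J1: M1 done=63, M2 done=64
= Sequence: J6 → J3 → J5 → J4 → J2 → J1, Makespan: 64


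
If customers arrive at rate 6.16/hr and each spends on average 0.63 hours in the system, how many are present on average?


Little's law: L = λ × W
= 6.16 × 0.63
= 3.88


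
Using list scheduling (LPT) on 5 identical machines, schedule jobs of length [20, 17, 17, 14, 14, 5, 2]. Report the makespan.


Jobs (LPT sorted): [20, 17, 17, 14, 14, 5, 2]
Machines: 5
  J=20 → Machine 1 (load: 0+20=20)
  J=17 → Machine 2 (load: 0+17=17)
  J=17 → Machine 3 (load: 0+17=17)
  J=14 → Machine 4 (load: 0+14=14)
  J=14 → Machine 5 (load: 0+14=14)
  J=5 → Machine 4 (load: 14+5=19)
  J=2 → Machine 5 (load: 14+2=16)
Machine loads: [20, 17, 17, 19, 16]
Makespan = max = 20 time units


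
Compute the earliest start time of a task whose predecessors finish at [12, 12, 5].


ES = max of all predecessor completion times
Predecessors: [12, 12, 5]
ES = max(12, 12, 5)
= 12


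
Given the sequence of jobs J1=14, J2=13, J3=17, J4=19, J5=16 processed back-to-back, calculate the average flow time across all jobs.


Completion times:
  J1: completes at 14
  J2: completes at 27
  J3: completes at 44
  J4: completes at 63
  J5: completes at 79
Sum = 227
Average = 227/5
= 45.40


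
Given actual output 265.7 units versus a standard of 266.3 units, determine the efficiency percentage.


Efficiency = (actual / standard) × 100
= (265.7 / 266.3) × 100
= 99.8%


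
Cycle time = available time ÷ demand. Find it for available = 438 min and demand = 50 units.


Cycle time = available time / demand
= 438 / 50
= 8.76 min/unit


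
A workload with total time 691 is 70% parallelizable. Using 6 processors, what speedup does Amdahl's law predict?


Amdahl's law: T_p = T × ((1-p) + p/N)
= 691 × ((1-0.7) + 0.7/6)
= 691 × (0.30 + 0.1167)
= 691 × 0.4167
= 287.92
Speedup = 691/287.92
= 2.40×


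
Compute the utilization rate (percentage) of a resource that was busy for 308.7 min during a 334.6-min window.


Utilization = busy / total × 100
= 308.7 / 334.6 × 100
= 92.3%


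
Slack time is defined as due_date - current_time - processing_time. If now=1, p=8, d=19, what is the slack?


Slack = due - current_time - processing
= 19 - 1 - 8
= 10


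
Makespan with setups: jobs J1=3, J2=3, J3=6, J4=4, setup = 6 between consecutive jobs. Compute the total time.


Makespan = Σ processing + (n-1) × setup
= (3 + 3 + 6 + 4) + (4-1)×6
= 16 + 18
= 34 time units


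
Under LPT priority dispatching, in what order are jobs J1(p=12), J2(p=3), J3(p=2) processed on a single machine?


LPT: sort by longest processing time first
  J1: p=12
  J2: p=3
  J3: p=2
Order: J1 → J2 → J3


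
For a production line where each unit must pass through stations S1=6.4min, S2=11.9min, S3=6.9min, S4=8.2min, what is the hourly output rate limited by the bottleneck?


Bottleneck = longest station time
Station times: [6.4, 11.9, 6.9, 8.2]
Max = 11.9 min
Rate = 60 / 11.9
= 5.04 units/hour (bottleneck: 11.9min)


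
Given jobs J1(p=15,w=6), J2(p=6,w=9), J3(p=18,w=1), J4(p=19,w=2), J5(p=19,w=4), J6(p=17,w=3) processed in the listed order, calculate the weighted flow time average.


Completion times:
  J1: C=15, w×C=6×15=90
  J2: C=21, w×C=9×21=189
  J3: C=39, w×C=1×39=39
  J4: C=58, w×C=2×58=116
  J5: C=77, w×C=4×77=308
  J6: C=94, w×C=3×94=282
Sum w×C = 1024
Sum w = 25
Weighted avg = 1024/25
= 40.96


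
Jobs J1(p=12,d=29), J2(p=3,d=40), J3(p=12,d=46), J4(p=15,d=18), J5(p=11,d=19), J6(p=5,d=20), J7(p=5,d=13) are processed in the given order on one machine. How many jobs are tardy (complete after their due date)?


Completion vs due date:
  J1: C=12, d=29 → on time
  J2: C=15, d=40 → on time
  J3: C=27, d=46 → on time
  J4: C=42, d=18 → TARDY
  J5: C=53, d=19 → TARDY
  J6: C=58, d=20 → TARDY
  J7: C=63, d=13 → TARDY
Tardy jobs: J4, J5, J6, J7
Count = 4


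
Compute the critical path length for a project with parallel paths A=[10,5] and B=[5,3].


Path A: 10 + 5 = 15
Path B: 5 + 3 = 8
Critical path = longest = max(15, 8)
= 15 (Path A)


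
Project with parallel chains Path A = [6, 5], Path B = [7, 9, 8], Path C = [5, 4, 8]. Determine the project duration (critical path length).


Path A: 6 + 5 = 11
Path B: 7 + 9 + 8 = 24
Path C: 5 + 4 + 8 = 17
Critical path = longest = max(11, 24, 17)
= 24 (Path B)


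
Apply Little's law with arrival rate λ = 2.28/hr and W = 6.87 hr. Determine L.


Little's law: L = λ × W
= 2.28 × 6.87
= 15.66


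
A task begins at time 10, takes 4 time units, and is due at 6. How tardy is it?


Completion = start + processing = 10 + 4 = 14
Tardiness = max(0, C - d) = max(0, 14 - 6)
= max(0, 8)
= 8


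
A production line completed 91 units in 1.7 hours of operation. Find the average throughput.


Throughput = units / time
= 91 / 1.7
= 53.5 units/hour


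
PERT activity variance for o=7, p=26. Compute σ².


σ² = ((p - o) / 6)² = (p - o)² / 36
= (26 - 7)² / 36
= 19² / 36
= 361 / 36
= 10.0278


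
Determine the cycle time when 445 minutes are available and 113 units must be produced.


Cycle time = available time / demand
= 445 / 113
= 3.94 min/unit


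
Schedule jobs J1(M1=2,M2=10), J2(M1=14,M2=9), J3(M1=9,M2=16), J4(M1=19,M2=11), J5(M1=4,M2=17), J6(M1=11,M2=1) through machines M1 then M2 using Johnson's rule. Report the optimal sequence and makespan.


Johnson's rule:
Group 1 (M1≤M2, sort by M1): ['J1', 'J5', 'J3']
Group 2 (M1>M2, sort desc M2): ['J4', 'J2', 'J6']
Sequence: J1 → J5 → J3 → J4 → J2 → J6
Makespan calculation:
  J1: M1 done=2, M2 done=12
  J5: M1 done=6, M2 done=29
  J3: M1 done=15, M2 done=45
  J4: M1 done=34, M2 done=56
  J2: M1 done=48, M2 done=65
  J6: M1 done=59, M2 done=66
= Sequence: J1 → J5 → J3 → J4 → J2 → J6, Makespan: 66


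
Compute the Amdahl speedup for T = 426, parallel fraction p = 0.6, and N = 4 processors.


Amdahl's law: T_p = T × ((1-p) + p/N)
= 426 × ((1-0.6) + 0.6/4)
= 426 × (0.40 + 0.1500)
= 426 × 0.5500
= 234.30
Speedup = 426/234.30
= 1.82×


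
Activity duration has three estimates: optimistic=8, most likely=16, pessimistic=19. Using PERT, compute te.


te = (o + 4m + p) / 6
= (8 + 4×16 + 19) / 6
= (8 + 64 + 19) / 6
= 91 / 6
= 15.17


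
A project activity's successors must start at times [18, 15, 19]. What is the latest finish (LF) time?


LF = min of all successor start times
Successors start at: [18, 15, 19]
LF = min(18, 15, 19)
= 15


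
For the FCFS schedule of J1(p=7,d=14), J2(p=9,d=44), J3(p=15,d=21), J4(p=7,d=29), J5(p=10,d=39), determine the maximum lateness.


Lateness per job (L = C - d):
  J1: C=7, d=14, L=-7
  J2: C=16, d=44, L=-28
  J3: C=31, d=21, L=10
  J4: C=38, d=29, L=9
  J5: C=48, d=39, L=9
Lmax = max(-7, -28, 10, 9, 9)
= 10


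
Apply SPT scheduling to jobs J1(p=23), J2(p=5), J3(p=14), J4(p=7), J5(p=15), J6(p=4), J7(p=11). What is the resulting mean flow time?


SPT order: J6 → J2 → J4 → J7 → J3 → J5 → J1
Completion times:
  J6: C=4
  J2: C=9
  J4: C=16
  J7: C=27
  J3: C=41
  J5: C=56
  J1: C=79
Sum = 232, n = 7
Mean flow = 232/7
= 33.14


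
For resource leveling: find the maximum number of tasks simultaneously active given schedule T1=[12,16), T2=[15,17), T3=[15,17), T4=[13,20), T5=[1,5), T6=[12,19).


Check each time point for overlaps:
  t=15: 5 tasks active (T1, T2, T3, T4, T6)
Max concurrent = 5


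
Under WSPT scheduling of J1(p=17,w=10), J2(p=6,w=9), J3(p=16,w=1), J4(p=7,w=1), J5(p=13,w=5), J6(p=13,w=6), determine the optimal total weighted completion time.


WSPT order (by p/w): J2 → J1 → J6 → J5 → J4 → J3
  J2: C=6, w·C=9×6=54
  J1: C=23, w·C=10×23=230
  J6: C=36, w·C=6×36=216
  J5: C=49, w·C=5×49=245
  J4: C=56, w·C=1×56=56
  J3: C=72, w·C=1×72=72
Σ w·C = 873
= 873


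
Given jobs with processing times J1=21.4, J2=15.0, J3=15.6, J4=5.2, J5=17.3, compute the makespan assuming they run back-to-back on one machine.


Sequential makespan: sum all processing times
= 21.4 + 15.0 + 15.6 + 5.2 + 17.3
= 74.5 time units


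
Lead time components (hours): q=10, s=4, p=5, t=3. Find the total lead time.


Lead time = queue + setup + processing + transit
= 10 + 4 + 5 + 3
= 22 hours


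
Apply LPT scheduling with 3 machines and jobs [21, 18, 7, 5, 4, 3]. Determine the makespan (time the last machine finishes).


Jobs (LPT sorted): [21, 18, 7, 5, 4, 3]
Machines: 3
  J=21 → Machine 1 (load: 0+21=21)
  J=18 → Machine 2 (load: 0+18=18)
  J=7 → Machine 3 (load: 0+7=7)
  J=5 → Machine 3 (load: 7+5=12)
  J=4 → Machine 3 (load: 12+4=16)
  J=3 → Machine 3 (load: 16+3=19)
Machine loads: [21, 18, 19]
Makespan = max = 21 time units


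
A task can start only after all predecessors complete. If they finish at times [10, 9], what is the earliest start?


ES = max of all predecessor completion times
Predecessors: [10, 9]
ES = max(10, 9)
= 10


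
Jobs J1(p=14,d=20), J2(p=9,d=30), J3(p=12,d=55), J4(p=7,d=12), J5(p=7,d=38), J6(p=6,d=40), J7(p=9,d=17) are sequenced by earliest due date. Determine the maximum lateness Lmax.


EDD order: J4 → J7 → J1 → J2 → J5 → J6 → J3
Completion and lateness:
  J4: C=7, d=12, L=7-12=-5
  J7: C=16, d=17, L=16-17=-1
  J1: C=30, d=20, L=30-20=10
  J2: C=39, d=30, L=39-30=9
  J5: C=46, d=38, L=46-38=8
  J6: C=52, d=40, L=52-40=12
  J3: C=64, d=55, L=64-55=9
Lmax = max(-5, -1, 10, 9, 8, 12, 9)
= 12


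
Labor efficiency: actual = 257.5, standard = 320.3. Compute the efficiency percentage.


Efficiency = (actual / standard) × 100
= (257.5 / 320.3) × 100
= 80.4%


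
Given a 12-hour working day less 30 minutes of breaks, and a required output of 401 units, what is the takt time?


Available = 12×60 - 30 = 690 min
Takt time = 690 / 401
= 1.72 min/unit


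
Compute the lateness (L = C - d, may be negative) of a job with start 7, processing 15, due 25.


Completion = 7 + 15 = 22
Lateness = C - d = 22 - 25
= -3


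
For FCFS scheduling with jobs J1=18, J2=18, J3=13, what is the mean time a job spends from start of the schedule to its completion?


Completion times:
  J1: completes at 18
  J2: completes at 36
  J3: completes at 49
Sum = 103
Average = 103/3
= 34.33


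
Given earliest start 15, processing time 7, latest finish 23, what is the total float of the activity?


EF = ES + duration = 15 + 7 = 22
LS = LF - duration = 23 - 7 = 16
Total Float = LF - EF = 23 - 22
(or LS - ES = 16 - 15)
= 1


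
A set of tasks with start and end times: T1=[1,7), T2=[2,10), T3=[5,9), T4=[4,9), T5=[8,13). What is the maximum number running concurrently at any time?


Check each time point for overlaps:
  t=5: 4 tasks active (T1, T2, T3, T4)
Max concurrent = 4


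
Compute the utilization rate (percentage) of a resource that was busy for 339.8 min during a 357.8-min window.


Utilization = busy / total × 100
= 339.8 / 357.8 × 100
= 95.0%


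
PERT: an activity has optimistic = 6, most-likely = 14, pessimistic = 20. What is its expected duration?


te = (o + 4m + p) / 6
= (6 + 4×14 + 20) / 6
= (6 + 56 + 20) / 6
= 82 / 6
= 13.67


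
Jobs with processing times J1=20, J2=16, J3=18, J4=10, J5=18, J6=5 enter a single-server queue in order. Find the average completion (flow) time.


Completion times:
  J1: completes at 20
  J2: completes at 36
  J3: completes at 54
  J4: completes at 64
  J5: completes at 82
  J6: completes at 87
Sum = 343
Average = 343/6
= 57.17


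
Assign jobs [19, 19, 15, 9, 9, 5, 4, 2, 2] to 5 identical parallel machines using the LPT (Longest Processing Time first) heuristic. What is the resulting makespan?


Jobs (LPT sorted): [19, 19, 15, 9, 9, 5, 4, 2, 2]
Machines: 5
  J=19 → Machine 1 (load: 0+19=19)
  J=19 → Machine 2 (load: 0+19=19)
  J=15 → Machine 3 (load: 0+15=15)
  J=9 → Machine 4 (load: 0+9=9)
  J=9 → Machine 5 (load: 0+9=9)
  J=5 → Machine 4 (load: 9+5=14)
  J=4 → Machine 5 (load: 9+4=13)
  J=2 → Machine 5 (load: 13+2=15)
  J=2 → Machine 4 (load: 14+2=16)
Machine loads: [19, 19, 15, 16, 15]
Makespan = max = 19 time units


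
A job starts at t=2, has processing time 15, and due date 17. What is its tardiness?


Completion = start + processing = 2 + 15 = 17
Tardiness = max(0, C - d) = max(0, 17 - 17)
= max(0, 0)
= 0


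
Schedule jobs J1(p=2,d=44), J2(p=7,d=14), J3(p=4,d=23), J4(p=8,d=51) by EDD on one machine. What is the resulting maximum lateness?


EDD order: J2 → J3 → J1 → J4
Completion and lateness:
  J2: C=7, d=14, L=7-14=-7
  J3: C=11, d=23, L=11-23=-12
  J1: C=13, d=44, L=13-44=-31
  J4: C=21, d=51, L=21-51=-30
Lmax = max(-7, -12, -31, -30)
= -7


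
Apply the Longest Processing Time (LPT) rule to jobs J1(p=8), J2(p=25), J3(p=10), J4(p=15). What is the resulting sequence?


LPT: sort by longest processing time first
  J2: p=25
  J4: p=15
  J3: p=10
  J1: p=8
Order: J2 → J4 → J3 → J1


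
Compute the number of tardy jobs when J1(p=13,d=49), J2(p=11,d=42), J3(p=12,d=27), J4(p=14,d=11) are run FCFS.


Completion vs due date:
  J1: C=13, d=49 → on time
  J2: C=24, d=42 → on time
  J3: C=36, d=27 → TARDY
  J4: C=50, d=11 → TARDY
Tardy jobs: J3, J4
Count = 2


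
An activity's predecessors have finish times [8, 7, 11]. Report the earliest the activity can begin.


ES = max of all predecessor completion times
Predecessors: [8, 7, 11]
ES = max(8, 7, 11)
= 11


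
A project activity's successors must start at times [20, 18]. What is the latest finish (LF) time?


LF = min of all successor start times
Successors start at: [20, 18]
LF = min(20, 18)
= 18


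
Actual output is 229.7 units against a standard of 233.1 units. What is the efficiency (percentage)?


Efficiency = (actual / standard) × 100
= (229.7 / 233.1) × 100
= 98.5%


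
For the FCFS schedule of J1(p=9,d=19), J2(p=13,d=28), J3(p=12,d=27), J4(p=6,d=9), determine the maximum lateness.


Lateness per job (L = C - d):
  J1: C=9, d=19, L=-10
  J2: C=22, d=28, L=-6
  J3: C=34, d=27, L=7
  J4: C=40, d=9, L=31
Lmax = max(-10, -6, 7, 31)
= 31


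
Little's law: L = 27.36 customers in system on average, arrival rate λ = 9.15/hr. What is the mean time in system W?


Little's law: L = λW → W = L / λ
= 27.36 / 9.15
= 2.99 hours


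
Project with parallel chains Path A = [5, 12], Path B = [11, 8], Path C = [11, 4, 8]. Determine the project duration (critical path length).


Path A: 5 + 12 = 17
Path B: 11 + 8 = 19
Path C: 11 + 4 + 8 = 23
Critical path = longest = max(17, 19, 23)
= 23 (Path C)


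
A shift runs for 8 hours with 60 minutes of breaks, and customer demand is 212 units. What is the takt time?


Available = 8×60 - 60 = 420 min
Takt time = 420 / 212
= 1.98 min/unit


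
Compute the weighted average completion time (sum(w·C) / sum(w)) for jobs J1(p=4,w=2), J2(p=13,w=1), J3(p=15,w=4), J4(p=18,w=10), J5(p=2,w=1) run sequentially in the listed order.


Completion times:
  J1: C=4, w×C=2×4=8
  J2: C=17, w×C=1×17=17
  J3: C=32, w×C=4×32=128
  J4: C=50, w×C=10×50=500
  J5: C=52, w×C=1×52=52
Sum w×C = 705
Sum w = 18
Weighted avg = 705/18
= 39.17


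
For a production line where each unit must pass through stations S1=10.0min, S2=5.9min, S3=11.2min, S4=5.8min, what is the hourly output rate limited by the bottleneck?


Bottleneck = longest station time
Station times: [10.0, 5.9, 11.2, 5.8]
Max = 11.2 min
Rate = 60 / 11.2
= 5.36 units/hour (bottleneck: 11.2min)


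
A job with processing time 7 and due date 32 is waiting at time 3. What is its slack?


Slack = due - current_time - processing
= 32 - 3 - 7
= 22


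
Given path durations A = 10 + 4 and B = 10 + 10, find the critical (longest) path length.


Path A: 10 + 4 = 14
Path B: 10 + 10 = 20
Critical path = longest = max(14, 20)
= 20 (Path B)


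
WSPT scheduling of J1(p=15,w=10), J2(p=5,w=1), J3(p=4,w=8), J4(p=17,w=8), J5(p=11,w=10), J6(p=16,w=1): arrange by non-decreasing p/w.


WSPT (Smith's rule): sort by p/w ascending
  J3: p/w = 4/8 = 0.500
  J5: p/w = 11/10 = 1.100
  J1: p/w = 15/10 = 1.500
  J4: p/w = 17/8 = 2.125
  J2: p/w = 5/1 = 5.000
  J6: p/w = 16/1 = 16.000
Order: J3 → J5 → J1 → J4 → J2 → J6


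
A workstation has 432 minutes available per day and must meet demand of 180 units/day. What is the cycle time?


Cycle time = available time / demand
= 432 / 180
= 2.40 min/unit


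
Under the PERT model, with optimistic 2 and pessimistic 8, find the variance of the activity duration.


σ² = ((p - o) / 6)² = (p - o)² / 36
= (8 - 2)² / 36
= 6² / 36
= 36 / 36
= 1.0000
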